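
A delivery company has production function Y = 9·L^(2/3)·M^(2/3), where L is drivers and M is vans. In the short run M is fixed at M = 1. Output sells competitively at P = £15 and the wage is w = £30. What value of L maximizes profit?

L* = 27

With M = 1, MP_L = (2/3)·9·L^(-1/3)·1^(2/3) = 6·L^(-1/3).
Profit maximization for a price taker requires P·MP_L = w: 15·6·L^(-1/3) = 30.
So L^(-1/3) = 1/3, which gives L = 27.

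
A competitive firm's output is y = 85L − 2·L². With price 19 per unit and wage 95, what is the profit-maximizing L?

L* = 20

The marginal product of L is MP_L = 85 − 4L.
A price-taking firm hires until the value of the marginal product equals the wage: P·MP_L = w, so 19·(85 − 4L) = 95.
Then 85 − 4L = 5, giving L = 20.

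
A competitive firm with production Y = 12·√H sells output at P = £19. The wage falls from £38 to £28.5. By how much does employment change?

ΔH = 7

From P·MP_H = w with MP_H = 6·H^(-1/2), the labor demand is H(w) = (114/w)^(2).
At w = 38: H = 9. At w = 28.5: H = 16.
ΔH = 16 − 9 = 7.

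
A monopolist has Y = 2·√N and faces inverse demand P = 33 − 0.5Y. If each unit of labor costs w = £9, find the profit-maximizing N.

N* = 9

Marginal revenue from the inverse demand is MR = 33 − Y.
The marginal product is MP_N = N^(-1/2).
A monopolist hires until marginal revenue product equals the wage: MR·MP_N = w.
At N, Y = 2·√N. Substituting and solving: (33 − 2·√N)·N^(-1/2) = 9 gives N = 9.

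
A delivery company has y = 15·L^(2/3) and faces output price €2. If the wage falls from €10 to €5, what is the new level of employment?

From P·MP_L = w with MP_L = 10·L^(-1/3), the labor demand is L(w) = (20/w)^(3).
At w = 10: L = 8. At w = 5: L = 64.

L* = 64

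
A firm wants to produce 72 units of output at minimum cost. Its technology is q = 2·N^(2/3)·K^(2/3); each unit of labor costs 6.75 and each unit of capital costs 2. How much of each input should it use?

Cost minimization requires the marginal rate of technical substitution to equal the input-price ratio: MP_N/MP_K = w/r.
Here MP_N/MP_K = (2/3)·(K/N)/(2/3) = (K/N). Setting this equal to 6.75/2 = 3.375 gives K = 3.375N.
Substituting into q = 72: 2·N^(2/3)·(3.375N)^(2/3) = 72.
Solving, N = 8 and K = 27.

N* = 8, K* = 27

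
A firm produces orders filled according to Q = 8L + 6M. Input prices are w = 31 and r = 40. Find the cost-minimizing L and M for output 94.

The inputs are perfect substitutes, so the firm uses whichever has the lower cost per unit of output.
Cost per unit of output via L is w/8 = 3.875; via M it is r/6 = 20/3. L is cheaper.
Producing Q = 94 with L alone: L = 11.75, M = 0.

L* = 11.75, M* = 0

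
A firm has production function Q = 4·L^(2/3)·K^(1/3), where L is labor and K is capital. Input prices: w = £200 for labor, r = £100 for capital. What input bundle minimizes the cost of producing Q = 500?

L* = 125, K* = 125

Cost minimization requires the marginal rate of technical substitution to equal the input-price ratio: MP_L/MP_K = w/r.
Here MP_L/MP_K = (2/3)·(K/L)/(1/3) = 2·(K/L). Setting this equal to 200/100 = 2 gives K = L.
Substituting into Q = 500: 4·L^(2/3)·(L)^(1/3) = 500.
Solving, L = 125 and K = 125.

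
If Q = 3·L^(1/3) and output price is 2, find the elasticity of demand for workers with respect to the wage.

MP_L = (1/3)·3·L^(-2/3), so P·MP_L = w gives 2·L^(-2/3) = w.
Solving, L(w) = (2/w)^(3/2). This is a constant-elasticity form: L ∝ w^(−3/2), so ε = −3/2.

ε = -1.5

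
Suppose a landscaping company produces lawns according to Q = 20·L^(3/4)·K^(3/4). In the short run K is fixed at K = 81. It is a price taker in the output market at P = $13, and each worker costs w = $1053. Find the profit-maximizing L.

With K = 81, MP_L = (3/4)·20·L^(-1/4)·81^(3/4) = 405·L^(-1/4).
Profit maximization for a price taker requires P·MP_L = w: 13·405·L^(-1/4) = 1053.
So L^(-1/4) = 0.2, which gives L = 625.

L* = 625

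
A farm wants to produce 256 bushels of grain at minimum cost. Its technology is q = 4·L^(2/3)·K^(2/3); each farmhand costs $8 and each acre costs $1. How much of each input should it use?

Cost minimization requires the marginal rate of technical substitution to equal the input-price ratio: MP_L/MP_K = w/r.
Here MP_L/MP_K = (2/3)·(K/L)/(2/3) = (K/L). Setting this equal to 8/1 = 8 gives K = 8L.
Substituting into q = 256: 4·L^(2/3)·(8L)^(2/3) = 256.
Solving, L = 8 and K = 64.

L* = 8, K* = 64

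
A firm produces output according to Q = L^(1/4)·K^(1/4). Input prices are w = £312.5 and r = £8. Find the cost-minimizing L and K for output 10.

L* = 16, K* = 625

Cost minimization requires the marginal rate of technical substitution to equal the input-price ratio: MP_L/MP_K = w/r.
Here MP_L/MP_K = (1/4)·(K/L)/(1/4) = (K/L). Setting this equal to 312.5/8 = 39.0625 gives K = 39.0625L.
Substituting into Q = 10: L^(1/4)·(39.0625L)^(1/4) = 10.
Solving, L = 16 and K = 625.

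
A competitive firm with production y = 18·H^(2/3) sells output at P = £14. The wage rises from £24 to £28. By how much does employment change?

From P·MP_H = w with MP_H = 12·H^(-1/3), the labor demand is H(w) = (168/w)^(3).
At w = 24: H = 343. At w = 28: H = 216.
ΔH = 216 − 343 = -127.

ΔH = -127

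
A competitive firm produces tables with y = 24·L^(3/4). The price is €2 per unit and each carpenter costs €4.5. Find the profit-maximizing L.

L* = 4096

MP_L = (3/4)·24·L^(-1/4) = 18·L^(-1/4).
Profit maximization for a price taker requires P·MP_L = w: 2·18·L^(-1/4) = 4.5.
So L^(-1/4) = 0.125, which gives L = 4096.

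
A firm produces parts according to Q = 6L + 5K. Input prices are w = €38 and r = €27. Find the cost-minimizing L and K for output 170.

The inputs are perfect substitutes, so the firm uses whichever has the lower cost per unit of output.
Cost per unit of output via L is w/6 = 19/3; via K it is r/5 = 5.4. K is cheaper.
Producing Q = 170 with K alone: L = 0, K = 34.

L* = 0, K* = 34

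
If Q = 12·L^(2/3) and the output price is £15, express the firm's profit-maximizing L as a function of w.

MP_L = (2/3)·12·L^(-1/3) = 8·L^(-1/3).
Setting P·MP_L = w: 120·L^(-1/3) = w.
Solving for L: L^(-1/3) = w/120, so L = (120/w)^(3).

L(w) = 1728000/w³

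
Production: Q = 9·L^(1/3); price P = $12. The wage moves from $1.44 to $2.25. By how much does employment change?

ΔL = -61

From P·MP_L = w with MP_L = 3·L^(-2/3), the labor demand is L(w) = (36/w)^(3/2).
At w = 1.44: L = 125. At w = 2.25: L = 64.
ΔL = 64 − 125 = -61.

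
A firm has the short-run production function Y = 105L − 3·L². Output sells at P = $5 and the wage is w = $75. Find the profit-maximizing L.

L* = 15

The marginal product of L is MP_L = 105 − 6L.
A price-taking firm hires until the value of the marginal product equals the wage: P·MP_L = w, so 5·(105 − 6L) = 75.
Then 105 − 6L = 15, giving L = 15.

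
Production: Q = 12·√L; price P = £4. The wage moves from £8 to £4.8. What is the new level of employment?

From P·MP_L = w with MP_L = 6·L^(-1/2), the labor demand is L(w) = (24/w)^(2).
At w = 8: L = 9. At w = 4.8: L = 25.

L* = 25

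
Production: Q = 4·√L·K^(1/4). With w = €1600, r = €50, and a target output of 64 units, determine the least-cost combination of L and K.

L* = 16, K* = 256

Cost minimization requires the marginal rate of technical substitution to equal the input-price ratio: MP_L/MP_K = w/r.
Here MP_L/MP_K = (1/2)·(K/L)/(1/4) = 2·(K/L). Setting this equal to 1600/50 = 32 gives K = 16L.
Substituting into Q = 64: 4·L^(1/2)·(16L)^(1/4) = 64.
Solving, L = 16 and K = 256.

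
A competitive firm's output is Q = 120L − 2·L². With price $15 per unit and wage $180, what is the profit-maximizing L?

L* = 27

The marginal product of L is MP_L = 120 − 4L.
A price-taking firm hires until the value of the marginal product equals the wage: P·MP_L = w, so 15·(120 − 4L) = 180.
Then 120 − 4L = 12, giving L = 27.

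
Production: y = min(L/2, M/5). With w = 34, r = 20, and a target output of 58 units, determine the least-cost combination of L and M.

L* = 116, M* = 290

With a fixed-proportions technology, the cost-minimizing bundle uses no slack in either input: L/2 = M/5 = y.
So L = 2·58 = 116 and M = 5·58 = 290.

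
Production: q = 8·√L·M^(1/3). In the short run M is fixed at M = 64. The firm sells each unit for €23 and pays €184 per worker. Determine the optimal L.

With M = 64, MP_L = (1/2)·8·L^(-1/2)·64^(1/3) = 16·L^(-1/2).
Profit maximization for a price taker requires P·MP_L = w: 23·16·L^(-1/2) = 184.
So L^(-1/2) = 0.5, which gives L = 4.

L* = 4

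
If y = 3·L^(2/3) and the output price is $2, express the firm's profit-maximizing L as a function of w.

L(w) = 64/w³

MP_L = (2/3)·3·L^(-1/3) = 2·L^(-1/3).
Setting P·MP_L = w: 4·L^(-1/3) = w.
Solving for L: L^(-1/3) = w/4, so L = (4/w)^(3).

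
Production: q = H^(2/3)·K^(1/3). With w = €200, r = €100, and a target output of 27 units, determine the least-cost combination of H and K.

Cost minimization requires the marginal rate of technical substitution to equal the input-price ratio: MP_H/MP_K = w/r.
Here MP_H/MP_K = (2/3)·(K/H)/(1/3) = 2·(K/H). Setting this equal to 200/100 = 2 gives K = H.
Substituting into q = 27: H^(2/3)·(H)^(1/3) = 27.
Solving, H = 27 and K = 27.

H* = 27, K* = 27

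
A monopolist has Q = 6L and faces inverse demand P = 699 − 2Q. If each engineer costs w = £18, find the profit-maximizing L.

L* = 29

Marginal revenue from the inverse demand is MR = 699 − 4Q.
The marginal product is MP_L = 6.
A monopolist hires until marginal revenue product equals the wage: MR·MP_L = w.
(699 − 24L)·6 = 18, so L = 29.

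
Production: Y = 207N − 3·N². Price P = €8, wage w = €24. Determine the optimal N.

N* = 34

The marginal product of N is MP_N = 207 − 6N.
A price-taking firm hires until the value of the marginal product equals the wage: P·MP_N = w, so 8·(207 − 6N) = 24.
Then 207 − 6N = 3, giving N = 34.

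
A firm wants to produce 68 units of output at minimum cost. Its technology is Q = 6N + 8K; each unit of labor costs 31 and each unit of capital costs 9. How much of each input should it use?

N* = 0, K* = 8.5

The inputs are perfect substitutes, so the firm uses whichever has the lower cost per unit of output.
Cost per unit of output via N is w/6 = 31/6; via K it is r/8 = 1.125. K is cheaper.
Producing Q = 68 with K alone: N = 0, K = 8.5.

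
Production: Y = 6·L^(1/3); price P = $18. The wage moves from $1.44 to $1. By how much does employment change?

ΔL = 91

From P·MP_L = w with MP_L = 2·L^(-2/3), the labor demand is L(w) = (36/w)^(3/2).
At w = 1.44: L = 125. At w = 1: L = 216.
ΔL = 216 − 125 = 91.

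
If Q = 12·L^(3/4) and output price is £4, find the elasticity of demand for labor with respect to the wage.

ε = -4

MP_L = (3/4)·12·L^(-1/4), so P·MP_L = w gives 36·L^(-1/4) = w.
Solving, L(w) = (36/w)^(4). This is a constant-elasticity form: L ∝ w^(−4), so ε = −4.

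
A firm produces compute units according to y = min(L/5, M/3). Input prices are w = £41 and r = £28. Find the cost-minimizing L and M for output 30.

L* = 150, M* = 90

With a fixed-proportions technology, the cost-minimizing bundle uses no slack in either input: L/5 = M/3 = y.
So L = 5·30 = 150 and M = 3·30 = 90.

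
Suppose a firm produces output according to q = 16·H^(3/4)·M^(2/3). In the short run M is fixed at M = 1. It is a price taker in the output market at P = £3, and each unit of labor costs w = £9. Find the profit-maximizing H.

H* = 256

With M = 1, MP_H = (3/4)·16·H^(-1/4)·1^(2/3) = 12·H^(-1/4).
Profit maximization for a price taker requires P·MP_H = w: 3·12·H^(-1/4) = 9.
So H^(-1/4) = 0.25, which gives H = 256.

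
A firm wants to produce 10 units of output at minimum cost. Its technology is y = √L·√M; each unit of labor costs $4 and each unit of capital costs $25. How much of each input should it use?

L* = 25, M* = 4

Cost minimization requires the marginal rate of technical substitution to equal the input-price ratio: MP_L/MP_M = w/r.
Here MP_L/MP_M = (1/2)·(M/L)/(1/2) = (M/L). Setting this equal to 4/25 = 0.16 gives M = 0.16L.
Substituting into y = 10: L^(1/2)·(0.16L)^(1/2) = 10.
Solving, L = 25 and M = 4.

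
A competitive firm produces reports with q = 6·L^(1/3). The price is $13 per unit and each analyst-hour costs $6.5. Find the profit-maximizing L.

MP_L = (1/3)·6·L^(-2/3) = 2·L^(-2/3).
Profit maximization for a price taker requires P·MP_L = w: 13·2·L^(-2/3) = 6.5.
So L^(-2/3) = 0.25, which gives L = 8.

L* = 8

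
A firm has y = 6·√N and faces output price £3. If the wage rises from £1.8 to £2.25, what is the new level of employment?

From P·MP_N = w with MP_N = 3·N^(-1/2), the labor demand is N(w) = (9/w)^(2).
At w = 1.8: N = 25. At w = 2.25: N = 16.

N* = 16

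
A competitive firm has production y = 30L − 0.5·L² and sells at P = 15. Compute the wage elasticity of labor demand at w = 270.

ε = -1.5

From P·MP_L = w with MP_L = 30 − L, labor demand is L(w) = 30 − w/15.
dL/dw = −1/(15) = -1/15.
At w = 270, L = 12, so ε = (dL/dw)·(w/L) = (-1/15)·(270/12) = -1.5.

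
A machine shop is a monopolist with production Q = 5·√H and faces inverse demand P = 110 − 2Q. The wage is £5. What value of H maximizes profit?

Marginal revenue from the inverse demand is MR = 110 − 4Q.
The marginal product is MP_H = 2.5·H^(-1/2).
A monopolist hires until marginal revenue product equals the wage: MR·MP_H = w.
At H, Q = 5·√H. Substituting and solving: (110 − 20·√H)·2.5·H^(-1/2) = 5 gives H = 25.

H* = 25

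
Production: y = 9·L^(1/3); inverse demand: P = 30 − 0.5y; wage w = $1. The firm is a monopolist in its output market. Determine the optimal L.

L* = 27

Marginal revenue from the inverse demand is MR = 30 − y.
The marginal product is MP_L = 3·L^(-2/3).
A monopolist hires until marginal revenue product equals the wage: MR·MP_L = w.
At L, y = 9·L^(1/3). Substituting and solving: (30 − 9·L^(1/3))·3·L^(-2/3) = 1 gives L = 27.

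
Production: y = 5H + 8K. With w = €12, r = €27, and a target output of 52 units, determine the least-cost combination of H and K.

H* = 10.4, K* = 0

The inputs are perfect substitutes, so the firm uses whichever has the lower cost per unit of output.
Cost per unit of output via H is w/5 = 2.4; via K it is r/8 = 3.375. H is cheaper.
Producing y = 52 with H alone: H = 10.4, K = 0.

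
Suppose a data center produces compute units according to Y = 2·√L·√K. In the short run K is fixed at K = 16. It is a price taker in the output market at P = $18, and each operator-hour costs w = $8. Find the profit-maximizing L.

L* = 81

With K = 16, MP_L = (1/2)·2·L^(-1/2)·16^(1/2) = 4·L^(-1/2).
Profit maximization for a price taker requires P·MP_L = w: 18·4·L^(-1/2) = 8.
So L^(-1/2) = 1/9, which gives L = 81.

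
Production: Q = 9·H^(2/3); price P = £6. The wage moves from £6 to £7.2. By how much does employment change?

From P·MP_H = w with MP_H = 6·H^(-1/3), the labor demand is H(w) = (36/w)^(3).
At w = 6: H = 216. At w = 7.2: H = 125.
ΔH = 125 − 216 = -91.

ΔH = -91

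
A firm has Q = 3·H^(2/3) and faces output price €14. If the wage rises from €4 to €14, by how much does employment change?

From P·MP_H = w with MP_H = 2·H^(-1/3), the labor demand is H(w) = (28/w)^(3).
At w = 4: H = 343. At w = 14: H = 8.
ΔH = 8 − 343 = -335.

ΔH = -335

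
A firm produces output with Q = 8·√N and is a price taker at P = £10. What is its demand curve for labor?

N(w) = 1600/w²

MP_N = (1/2)·8·N^(-1/2) = 4·N^(-1/2).
Setting P·MP_N = w: 40·N^(-1/2) = w.
Solving for N: N^(-1/2) = w/40, so N = (40/w)^(2).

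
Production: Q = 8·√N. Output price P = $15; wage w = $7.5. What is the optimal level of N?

N* = 64

MP_N = (1/2)·8·N^(-1/2) = 4·N^(-1/2).
Profit maximization for a price taker requires P·MP_N = w: 15·4·N^(-1/2) = 7.5.
So N^(-1/2) = 0.125, which gives N = 64.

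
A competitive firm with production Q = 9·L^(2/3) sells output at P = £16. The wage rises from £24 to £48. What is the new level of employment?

From P·MP_L = w with MP_L = 6·L^(-1/3), the labor demand is L(w) = (96/w)^(3).
At w = 24: L = 64. At w = 48: L = 8.

L* = 8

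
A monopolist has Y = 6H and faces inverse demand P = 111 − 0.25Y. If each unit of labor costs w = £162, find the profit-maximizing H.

H* = 28

Marginal revenue from the inverse demand is MR = 111 − 0.5Y.
The marginal product is MP_H = 6.
A monopolist hires until marginal revenue product equals the wage: MR·MP_H = w.
(111 − 3H)·6 = 162, so H = 28.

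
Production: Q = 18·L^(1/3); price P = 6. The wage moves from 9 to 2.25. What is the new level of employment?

From P·MP_L = w with MP_L = 6·L^(-2/3), the labor demand is L(w) = (36/w)^(3/2).
At w = 9: L = 8. At w = 2.25: L = 64.

L* = 64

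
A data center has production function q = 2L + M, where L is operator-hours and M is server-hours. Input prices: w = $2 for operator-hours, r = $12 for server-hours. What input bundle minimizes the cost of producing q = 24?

The inputs are perfect substitutes, so the firm uses whichever has the lower cost per unit of output.
Cost per unit of output via L is 1; via M it is 12. L is cheaper.
Producing q = 24 with L alone: L = 12, M = 0.

L* = 12, M* = 0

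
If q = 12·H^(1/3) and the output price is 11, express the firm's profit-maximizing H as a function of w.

MP_H = (1/3)·12·H^(-2/3) = 4·H^(-2/3).
Setting P·MP_H = w: 44·H^(-2/3) = w.
Solving for H: H^(-2/3) = w/44, so H = (44/w)^(3/2).

H(w) = (44/w)^(3/2)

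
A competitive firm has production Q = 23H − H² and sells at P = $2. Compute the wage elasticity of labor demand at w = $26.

From P·MP_H = w with MP_H = 23 − 2H, labor demand is H(w) = (23 − w/2)/2.
dH/dw = −1/(4) = -0.25.
At w = 26, H = 5, so ε = (dH/dw)·(w/H) = (-0.25)·(26/5) = -1.3.

ε = -1.3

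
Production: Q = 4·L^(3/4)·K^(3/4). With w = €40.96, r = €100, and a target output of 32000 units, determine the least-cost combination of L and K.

L* = 625, K* = 256

Cost minimization requires the marginal rate of technical substitution to equal the input-price ratio: MP_L/MP_K = w/r.
Here MP_L/MP_K = (3/4)·(K/L)/(3/4) = (K/L). Setting this equal to 40.96/100 = 0.4096 gives K = 0.4096L.
Substituting into Q = 32000: 4·L^(3/4)·(0.4096L)^(3/4) = 32000.
Solving, L = 625 and K = 256.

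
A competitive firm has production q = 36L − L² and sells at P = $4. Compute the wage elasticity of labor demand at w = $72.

From P·MP_L = w with MP_L = 36 − 2L, labor demand is L(w) = (36 − w/4)/2.
dL/dw = −1/(8) = -0.125.
At w = 72, L = 9, so ε = (dL/dw)·(w/L) = (-0.125)·(72/9) = -1.

ε = -1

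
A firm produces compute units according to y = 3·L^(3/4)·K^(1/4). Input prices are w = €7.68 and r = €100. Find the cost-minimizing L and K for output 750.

L* = 625, K* = 16

Cost minimization requires the marginal rate of technical substitution to equal the input-price ratio: MP_L/MP_K = w/r.
Here MP_L/MP_K = (3/4)·(K/L)/(1/4) = 3·(K/L). Setting this equal to 7.68/100 = 0.0768 gives K = 0.0256L.
Substituting into y = 750: 3·L^(3/4)·(0.0256L)^(1/4) = 750.
Solving, L = 625 and K = 16.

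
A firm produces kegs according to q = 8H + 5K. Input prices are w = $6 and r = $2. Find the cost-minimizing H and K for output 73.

The inputs are perfect substitutes, so the firm uses whichever has the lower cost per unit of output.
Cost per unit of output via H is w/8 = 0.75; via K it is r/5 = 0.4. K is cheaper.
Producing q = 73 with K alone: H = 0, K = 14.6.

H* = 0, K* = 14.6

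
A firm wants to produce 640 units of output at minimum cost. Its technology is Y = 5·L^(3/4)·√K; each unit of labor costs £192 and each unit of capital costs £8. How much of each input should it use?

Cost minimization requires the marginal rate of technical substitution to equal the input-price ratio: MP_L/MP_K = w/r.
Here MP_L/MP_K = (3/4)·(K/L)/(1/2) = 1.5·(K/L). Setting this equal to 192/8 = 24 gives K = 16L.
Substituting into Y = 640: 5·L^(3/4)·(16L)^(1/2) = 640.
Solving, L = 16 and K = 256.

L* = 16, K* = 256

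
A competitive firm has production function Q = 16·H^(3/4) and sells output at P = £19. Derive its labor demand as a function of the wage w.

H(w) = (228/w)^(4)

MP_H = (3/4)·16·H^(-1/4) = 12·H^(-1/4).
Setting P·MP_H = w: 228·H^(-1/4) = w.
Solving for H: H^(-1/4) = w/228, so H = (228/w)^(4).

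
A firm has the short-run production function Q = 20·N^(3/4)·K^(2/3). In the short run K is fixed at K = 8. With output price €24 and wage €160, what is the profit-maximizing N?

With K = 8, MP_N = (3/4)·20·N^(-1/4)·8^(2/3) = 60·N^(-1/4).
Profit maximization for a price taker requires P·MP_N = w: 24·60·N^(-1/4) = 160.
So N^(-1/4) = 1/9, which gives N = 6561.

N* = 6561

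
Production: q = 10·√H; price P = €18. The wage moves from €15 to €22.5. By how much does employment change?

From P·MP_H = w with MP_H = 5·H^(-1/2), the labor demand is H(w) = (90/w)^(2).
At w = 15: H = 36. At w = 22.5: H = 16.
ΔH = 16 − 36 = -20.

ΔH = -20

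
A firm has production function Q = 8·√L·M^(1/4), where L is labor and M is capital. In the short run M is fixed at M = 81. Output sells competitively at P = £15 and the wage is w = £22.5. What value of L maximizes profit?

With M = 81, MP_L = (1/2)·8·L^(-1/2)·81^(1/4) = 12·L^(-1/2).
Profit maximization for a price taker requires P·MP_L = w: 15·12·L^(-1/2) = 22.5.
So L^(-1/2) = 0.125, which gives L = 64.

L* = 64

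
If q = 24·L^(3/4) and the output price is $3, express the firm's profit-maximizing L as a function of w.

L(w) = 8503056/w^(4)

MP_L = (3/4)·24·L^(-1/4) = 18·L^(-1/4).
Setting P·MP_L = w: 54·L^(-1/4) = w.
Solving for L: L^(-1/4) = w/54, so L = (54/w)^(4).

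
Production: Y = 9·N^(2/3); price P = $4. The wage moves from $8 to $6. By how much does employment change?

ΔN = 37

From P·MP_N = w with MP_N = 6·N^(-1/3), the labor demand is N(w) = (24/w)^(3).
At w = 8: N = 27. At w = 6: N = 64.
ΔN = 64 − 27 = 37.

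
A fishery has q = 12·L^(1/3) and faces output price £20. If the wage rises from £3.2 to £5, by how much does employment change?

ΔL = -61

From P·MP_L = w with MP_L = 4·L^(-2/3), the labor demand is L(w) = (80/w)^(3/2).
At w = 3.2: L = 125. At w = 5: L = 64.
ΔL = 64 − 125 = -61.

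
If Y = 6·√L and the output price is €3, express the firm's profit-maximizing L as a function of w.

MP_L = (1/2)·6·L^(-1/2) = 3·L^(-1/2).
Setting P·MP_L = w: 9·L^(-1/2) = w.
Solving for L: L^(-1/2) = w/9, so L = (9/w)^(2).

L(w) = 81/w²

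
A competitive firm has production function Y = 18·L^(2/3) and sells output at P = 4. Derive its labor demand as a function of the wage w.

L(w) = 110592/w³

MP_L = (2/3)·18·L^(-1/3) = 12·L^(-1/3).
Setting P·MP_L = w: 48·L^(-1/3) = w.
Solving for L: L^(-1/3) = w/48, so L = (48/w)^(3).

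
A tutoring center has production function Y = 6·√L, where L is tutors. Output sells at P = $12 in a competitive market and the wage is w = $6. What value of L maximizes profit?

L* = 36

MP_L = (1/2)·6·L^(-1/2) = 3·L^(-1/2).
Profit maximization for a price taker requires P·MP_L = w: 12·3·L^(-1/2) = 6.
So L^(-1/2) = 1/6, which gives L = 36.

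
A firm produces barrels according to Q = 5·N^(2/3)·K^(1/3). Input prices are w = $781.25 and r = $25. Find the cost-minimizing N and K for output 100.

Cost minimization requires the marginal rate of technical substitution to equal the input-price ratio: MP_N/MP_K = w/r.
Here MP_N/MP_K = (2/3)·(K/N)/(1/3) = 2·(K/N). Setting this equal to 781.25/25 = 31.25 gives K = 15.625N.
Substituting into Q = 100: 5·N^(2/3)·(15.625N)^(1/3) = 100.
Solving, N = 8 and K = 125.

N* = 8, K* = 125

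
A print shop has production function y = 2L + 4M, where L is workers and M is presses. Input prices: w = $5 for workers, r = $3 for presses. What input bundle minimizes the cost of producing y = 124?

The inputs are perfect substitutes, so the firm uses whichever has the lower cost per unit of output.
Cost per unit of output via L is w/2 = 2.5; via M it is r/4 = 0.75. M is cheaper.
Producing y = 124 with M alone: L = 0, M = 31.

L* = 0, M* = 31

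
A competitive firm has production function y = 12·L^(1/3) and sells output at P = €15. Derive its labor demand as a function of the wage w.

L(w) = (60/w)^(3/2)

MP_L = (1/3)·12·L^(-2/3) = 4·L^(-2/3).
Setting P·MP_L = w: 60·L^(-2/3) = w.
Solving for L: L^(-2/3) = w/60, so L = (60/w)^(3/2).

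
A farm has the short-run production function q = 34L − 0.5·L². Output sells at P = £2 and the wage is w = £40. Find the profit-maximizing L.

L* = 14

The marginal product of L is MP_L = 34 − L.
A price-taking firm hires until the value of the marginal product equals the wage: P·MP_L = w, so 2·(34 − L) = 40.
Then 34 − L = 20, giving L = 14.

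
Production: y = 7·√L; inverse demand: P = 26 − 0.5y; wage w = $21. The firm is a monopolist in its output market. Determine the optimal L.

L* = 4

Marginal revenue from the inverse demand is MR = 26 − y.
The marginal product is MP_L = 3.5·L^(-1/2).
A monopolist hires until marginal revenue product equals the wage: MR·MP_L = w.
At L, y = 7·√L. Substituting and solving: (26 − 7·√L)·3.5·L^(-1/2) = 21 gives L = 4.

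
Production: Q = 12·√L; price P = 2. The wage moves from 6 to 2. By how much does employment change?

From P·MP_L = w with MP_L = 6·L^(-1/2), the labor demand is L(w) = (12/w)^(2).
At w = 6: L = 4. At w = 2: L = 36.
ΔL = 36 − 4 = 32.

ΔL = 32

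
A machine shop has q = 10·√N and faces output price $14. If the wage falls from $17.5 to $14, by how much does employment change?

From P·MP_N = w with MP_N = 5·N^(-1/2), the labor demand is N(w) = (70/w)^(2).
At w = 17.5: N = 16. At w = 14: N = 25.
ΔN = 25 − 16 = 9.

ΔN = 9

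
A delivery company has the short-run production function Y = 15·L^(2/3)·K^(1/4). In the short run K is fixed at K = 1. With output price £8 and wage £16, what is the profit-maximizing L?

L* = 125

With K = 1, MP_L = (2/3)·15·L^(-1/3)·1^(1/4) = 10·L^(-1/3).
Profit maximization for a price taker requires P·MP_L = w: 8·10·L^(-1/3) = 16.
So L^(-1/3) = 0.2, which gives L = 125.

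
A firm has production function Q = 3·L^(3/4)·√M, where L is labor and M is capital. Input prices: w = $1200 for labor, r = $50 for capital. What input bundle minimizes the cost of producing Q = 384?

Cost minimization requires the marginal rate of technical substitution to equal the input-price ratio: MP_L/MP_M = w/r.
Here MP_L/MP_M = (3/4)·(M/L)/(1/2) = 1.5·(M/L). Setting this equal to 1200/50 = 24 gives M = 16L.
Substituting into Q = 384: 3·L^(3/4)·(16L)^(1/2) = 384.
Solving, L = 16 and M = 256.

L* = 16, M* = 256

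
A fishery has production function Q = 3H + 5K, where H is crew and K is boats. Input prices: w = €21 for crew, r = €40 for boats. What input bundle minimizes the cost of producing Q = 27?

H* = 9, K* = 0

The inputs are perfect substitutes, so the firm uses whichever has the lower cost per unit of output.
Cost per unit of output via H is w/3 = 7; via K it is r/5 = 8. H is cheaper.
Producing Q = 27 with H alone: H = 9, K = 0.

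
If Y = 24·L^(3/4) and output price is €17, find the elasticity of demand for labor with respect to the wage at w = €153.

MP_L = (3/4)·24·L^(-1/4), so P·MP_L = w gives 306·L^(-1/4) = w.
Solving, L(w) = (306/w)^(4). This is a constant-elasticity form: L ∝ w^(−4), so ε = −4.

ε = -4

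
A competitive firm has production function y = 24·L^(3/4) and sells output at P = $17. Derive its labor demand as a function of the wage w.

MP_L = (3/4)·24·L^(-1/4) = 18·L^(-1/4).
Setting P·MP_L = w: 306·L^(-1/4) = w.
Solving for L: L^(-1/4) = w/306, so L = (306/w)^(4).

L(w) = (306/w)^(4)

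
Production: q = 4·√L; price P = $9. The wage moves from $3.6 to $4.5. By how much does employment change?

From P·MP_L = w with MP_L = 2·L^(-1/2), the labor demand is L(w) = (18/w)^(2).
At w = 3.6: L = 25. At w = 4.5: L = 16.
ΔL = 16 − 25 = -9.

ΔL = -9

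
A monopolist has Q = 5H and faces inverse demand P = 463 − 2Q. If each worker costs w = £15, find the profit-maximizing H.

H* = 23

Marginal revenue from the inverse demand is MR = 463 − 4Q.
The marginal product is MP_H = 5.
A monopolist hires until marginal revenue product equals the wage: MR·MP_H = w.
(463 − 20H)·5 = 15, so H = 23.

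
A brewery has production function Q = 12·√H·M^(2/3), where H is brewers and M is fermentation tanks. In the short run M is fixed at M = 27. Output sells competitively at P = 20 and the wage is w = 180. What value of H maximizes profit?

With M = 27, MP_H = (1/2)·12·H^(-1/2)·27^(2/3) = 54·H^(-1/2).
Profit maximization for a price taker requires P·MP_H = w: 20·54·H^(-1/2) = 180.
So H^(-1/2) = 1/6, which gives H = 36.

H* = 36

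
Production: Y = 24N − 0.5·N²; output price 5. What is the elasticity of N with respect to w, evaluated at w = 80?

From P·MP_N = w with MP_N = 24 − N, labor demand is N(w) = 24 − w/5.
dN/dw = −1/(5) = -0.2.
At w = 80, N = 8, so ε = (dN/dw)·(w/N) = (-0.2)·(80/8) = -2.

ε = -2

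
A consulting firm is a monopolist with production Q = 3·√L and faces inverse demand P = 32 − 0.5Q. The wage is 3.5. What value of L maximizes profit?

Marginal revenue from the inverse demand is MR = 32 − Q.
The marginal product is MP_L = 1.5·L^(-1/2).
A monopolist hires until marginal revenue product equals the wage: MR·MP_L = w.
At L, Q = 3·√L. Substituting and solving: (32 − 3·√L)·1.5·L^(-1/2) = 3.5 gives L = 36.

L* = 36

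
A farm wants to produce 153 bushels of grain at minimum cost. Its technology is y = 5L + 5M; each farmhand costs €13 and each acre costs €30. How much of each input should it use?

L* = 30.6, M* = 0

The inputs are perfect substitutes, so the firm uses whichever has the lower cost per unit of output.
Cost per unit of output via L is w/5 = 2.6; via M it is r/5 = 6. L is cheaper.
Producing y = 153 with L alone: L = 30.6, M = 0.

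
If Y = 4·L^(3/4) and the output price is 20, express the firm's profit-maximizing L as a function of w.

MP_L = (3/4)·4·L^(-1/4) = 3·L^(-1/4).
Setting P·MP_L = w: 60·L^(-1/4) = w.
Solving for L: L^(-1/4) = w/60, so L = (60/w)^(4).

L(w) = (60/w)^(4)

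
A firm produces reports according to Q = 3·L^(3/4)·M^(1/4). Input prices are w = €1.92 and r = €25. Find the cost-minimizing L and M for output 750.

Cost minimization requires the marginal rate of technical substitution to equal the input-price ratio: MP_L/MP_M = w/r.
Here MP_L/MP_M = (3/4)·(M/L)/(1/4) = 3·(M/L). Setting this equal to 1.92/25 = 0.0768 gives M = 0.0256L.
Substituting into Q = 750: 3·L^(3/4)·(0.0256L)^(1/4) = 750.
Solving, L = 625 and M = 16.

L* = 625, M* = 16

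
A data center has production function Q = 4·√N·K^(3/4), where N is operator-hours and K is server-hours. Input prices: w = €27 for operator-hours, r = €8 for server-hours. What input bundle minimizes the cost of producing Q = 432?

N* = 16, K* = 81

Cost minimization requires the marginal rate of technical substitution to equal the input-price ratio: MP_N/MP_K = w/r.
Here MP_N/MP_K = (1/2)·(K/N)/(3/4) = (2/3)·(K/N). Setting this equal to 27/8 = 3.375 gives K = 5.0625N.
Substituting into Q = 432: 4·N^(1/2)·(5.0625N)^(3/4) = 432.
Solving, N = 16 and K = 81.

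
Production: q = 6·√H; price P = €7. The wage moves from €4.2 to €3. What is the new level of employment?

H* = 49

From P·MP_H = w with MP_H = 3·H^(-1/2), the labor demand is H(w) = (21/w)^(2).
At w = 4.2: H = 25. At w = 3: H = 49.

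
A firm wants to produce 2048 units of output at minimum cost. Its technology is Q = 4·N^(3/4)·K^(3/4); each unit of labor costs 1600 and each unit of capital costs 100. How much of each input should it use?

Cost minimization requires the marginal rate of technical substitution to equal the input-price ratio: MP_N/MP_K = w/r.
Here MP_N/MP_K = (3/4)·(K/N)/(3/4) = (K/N). Setting this equal to 1600/100 = 16 gives K = 16N.
Substituting into Q = 2048: 4·N^(3/4)·(16N)^(3/4) = 2048.
Solving, N = 16 and K = 256.

N* = 16, K* = 256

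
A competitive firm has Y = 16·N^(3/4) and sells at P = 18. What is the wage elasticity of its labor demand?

MP_N = (3/4)·16·N^(-1/4), so P·MP_N = w gives 216·N^(-1/4) = w.
Solving, N(w) = (216/w)^(4). This is a constant-elasticity form: N ∝ w^(−4), so ε = −4.

ε = -4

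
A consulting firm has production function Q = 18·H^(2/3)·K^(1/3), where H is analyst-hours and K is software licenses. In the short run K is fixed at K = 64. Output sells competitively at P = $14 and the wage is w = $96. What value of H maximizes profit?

With K = 64, MP_H = (2/3)·18·H^(-1/3)·64^(1/3) = 48·H^(-1/3).
Profit maximization for a price taker requires P·MP_H = w: 14·48·H^(-1/3) = 96.
So H^(-1/3) = 1/7, which gives H = 343.

H* = 343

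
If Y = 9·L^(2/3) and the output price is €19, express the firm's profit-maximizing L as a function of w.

MP_L = (2/3)·9·L^(-1/3) = 6·L^(-1/3).
Setting P·MP_L = w: 114·L^(-1/3) = w.
Solving for L: L^(-1/3) = w/114, so L = (114/w)^(3).

L(w) = 1481544/w³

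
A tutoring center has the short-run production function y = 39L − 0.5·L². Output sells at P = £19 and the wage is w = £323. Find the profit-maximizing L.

L* = 22

The marginal product of L is MP_L = 39 − L.
A price-taking firm hires until the value of the marginal product equals the wage: P·MP_L = w, so 19·(39 − L) = 323.
Then 39 − L = 17, giving L = 22.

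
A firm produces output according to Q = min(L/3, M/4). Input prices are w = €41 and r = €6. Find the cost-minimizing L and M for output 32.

L* = 96, M* = 128

With a fixed-proportions technology, the cost-minimizing bundle uses no slack in either input: L/3 = M/4 = Q.
So L = 3·32 = 96 and M = 4·32 = 128.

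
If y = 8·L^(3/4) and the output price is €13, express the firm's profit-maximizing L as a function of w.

MP_L = (3/4)·8·L^(-1/4) = 6·L^(-1/4).
Setting P·MP_L = w: 78·L^(-1/4) = w.
Solving for L: L^(-1/4) = w/78, so L = (78/w)^(4).

L(w) = (78/w)^(4)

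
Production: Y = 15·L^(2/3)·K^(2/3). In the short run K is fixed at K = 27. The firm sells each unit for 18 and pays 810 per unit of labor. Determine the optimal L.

With K = 27, MP_L = (2/3)·15·L^(-1/3)·27^(2/3) = 90·L^(-1/3).
Profit maximization for a price taker requires P·MP_L = w: 18·90·L^(-1/3) = 810.
So L^(-1/3) = 0.5, which gives L = 8.

L* = 8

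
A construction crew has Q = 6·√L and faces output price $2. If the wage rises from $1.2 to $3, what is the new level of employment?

L* = 4

From P·MP_L = w with MP_L = 3·L^(-1/2), the labor demand is L(w) = (6/w)^(2).
At w = 1.2: L = 25. At w = 3: L = 4.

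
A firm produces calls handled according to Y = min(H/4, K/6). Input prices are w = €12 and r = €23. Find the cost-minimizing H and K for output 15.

H* = 60, K* = 90

With a fixed-proportions technology, the cost-minimizing bundle uses no slack in either input: H/4 = K/6 = Y.
So H = 4·15 = 60 and K = 6·15 = 90.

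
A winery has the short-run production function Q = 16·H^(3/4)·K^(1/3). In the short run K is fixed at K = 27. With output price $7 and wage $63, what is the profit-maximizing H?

With K = 27, MP_H = (3/4)·16·H^(-1/4)·27^(1/3) = 36·H^(-1/4).
Profit maximization for a price taker requires P·MP_H = w: 7·36·H^(-1/4) = 63.
So H^(-1/4) = 0.25, which gives H = 256.

H* = 256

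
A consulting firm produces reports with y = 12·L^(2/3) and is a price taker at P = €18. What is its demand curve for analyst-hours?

MP_L = (2/3)·12·L^(-1/3) = 8·L^(-1/3).
Setting P·MP_L = w: 144·L^(-1/3) = w.
Solving for L: L^(-1/3) = w/144, so L = (144/w)^(3).

L(w) = 2985984/w³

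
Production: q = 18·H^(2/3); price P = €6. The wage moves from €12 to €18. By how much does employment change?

From P·MP_H = w with MP_H = 12·H^(-1/3), the labor demand is H(w) = (72/w)^(3).
At w = 12: H = 216. At w = 18: H = 64.
ΔH = 64 − 216 = -152.

ΔH = -152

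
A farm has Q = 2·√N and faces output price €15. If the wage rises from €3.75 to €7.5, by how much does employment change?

ΔN = -12

From P·MP_N = w with MP_N = N^(-1/2), the labor demand is N(w) = (15/w)^(2).
At w = 3.75: N = 16. At w = 7.5: N = 4.
ΔN = 4 − 16 = -12.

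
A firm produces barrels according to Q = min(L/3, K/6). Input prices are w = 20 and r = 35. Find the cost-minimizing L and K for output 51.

L* = 153, K* = 306

With a fixed-proportions technology, the cost-minimizing bundle uses no slack in either input: L/3 = K/6 = Q.
So L = 3·51 = 153 and K = 6·51 = 306.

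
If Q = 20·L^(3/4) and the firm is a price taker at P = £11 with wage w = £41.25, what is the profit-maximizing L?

L* = 256

MP_L = (3/4)·20·L^(-1/4) = 15·L^(-1/4).
Profit maximization for a price taker requires P·MP_L = w: 11·15·L^(-1/4) = 41.25.
So L^(-1/4) = 0.25, which gives L = 256.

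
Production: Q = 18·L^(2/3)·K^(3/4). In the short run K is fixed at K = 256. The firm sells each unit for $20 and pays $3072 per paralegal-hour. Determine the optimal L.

With K = 256, MP_L = (2/3)·18·L^(-1/3)·256^(3/4) = 768·L^(-1/3).
Profit maximization for a price taker requires P·MP_L = w: 20·768·L^(-1/3) = 3072.
So L^(-1/3) = 0.2, which gives L = 125.

L* = 125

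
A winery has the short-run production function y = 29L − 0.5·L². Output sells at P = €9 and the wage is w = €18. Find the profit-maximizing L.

L* = 27

The marginal product of L is MP_L = 29 − L.
A price-taking firm hires until the value of the marginal product equals the wage: P·MP_L = w, so 9·(29 − L) = 18.
Then 29 − L = 2, giving L = 27.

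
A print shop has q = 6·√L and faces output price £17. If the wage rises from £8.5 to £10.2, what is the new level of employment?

From P·MP_L = w with MP_L = 3·L^(-1/2), the labor demand is L(w) = (51/w)^(2).
At w = 8.5: L = 36. At w = 10.2: L = 25.

L* = 25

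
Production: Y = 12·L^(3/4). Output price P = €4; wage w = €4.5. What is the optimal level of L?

MP_L = (3/4)·12·L^(-1/4) = 9·L^(-1/4).
Profit maximization for a price taker requires P·MP_L = w: 4·9·L^(-1/4) = 4.5.
So L^(-1/4) = 0.125, which gives L = 4096.

L* = 4096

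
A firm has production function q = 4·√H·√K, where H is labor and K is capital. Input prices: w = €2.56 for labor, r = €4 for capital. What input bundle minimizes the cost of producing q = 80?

H* = 25, K* = 16

Cost minimization requires the marginal rate of technical substitution to equal the input-price ratio: MP_H/MP_K = w/r.
Here MP_H/MP_K = (1/2)·(K/H)/(1/2) = (K/H). Setting this equal to 2.56/4 = 0.64 gives K = 0.64H.
Substituting into q = 80: 4·H^(1/2)·(0.64H)^(1/2) = 80.
Solving, H = 25 and K = 16.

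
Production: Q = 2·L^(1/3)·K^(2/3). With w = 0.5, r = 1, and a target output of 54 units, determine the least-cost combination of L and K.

Cost minimization requires the marginal rate of technical substitution to equal the input-price ratio: MP_L/MP_K = w/r.
Here MP_L/MP_K = (1/3)·(K/L)/(2/3) = 0.5·(K/L). Setting this equal to 0.5/1 = 0.5 gives K = L.
Substituting into Q = 54: 2·L^(1/3)·(L)^(2/3) = 54.
Solving, L = 27 and K = 27.

L* = 27, K* = 27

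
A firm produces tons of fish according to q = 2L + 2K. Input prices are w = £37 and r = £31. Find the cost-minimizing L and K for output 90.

The inputs are perfect substitutes, so the firm uses whichever has the lower cost per unit of output.
Cost per unit of output via L is w/2 = 18.5; via K it is r/2 = 15.5. K is cheaper.
Producing q = 90 with K alone: L = 0, K = 45.

L* = 0, K* = 45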